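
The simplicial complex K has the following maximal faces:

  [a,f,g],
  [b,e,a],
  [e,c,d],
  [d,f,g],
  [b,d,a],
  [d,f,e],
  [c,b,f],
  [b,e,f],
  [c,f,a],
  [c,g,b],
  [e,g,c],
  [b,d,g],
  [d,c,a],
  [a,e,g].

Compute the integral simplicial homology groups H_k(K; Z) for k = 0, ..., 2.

We work with the vertex ordering a < b < c < d < e < f < g. The simplices of K, each written with vertices in increasing order, are:

  0-simplices (7): a, b, c, d, e, f, g
  1-simplices (21): ab, ac, ad, ae, af, ag, bc, bd, be, bf, bg, cd, ce, cf, cg, de, df, dg, ef, eg, fg
  2-simplices (14): abd, abe, acd, acf, aeg, afg, bcf, bcg, bdg, bef, cde, ceg, def, dfg

Hence C_0 ≅ Z^7, C_1 ≅ Z^21, C_2 ≅ Z^14.

∂_1: C_1 → C_0 maps an edge to its endpoints' difference, ∂[p,q] = q − p. For instance
  ∂fg = g − f.
The resulting 7×21 matrix has rank 6, and its Smith normal form has invariant factors (1,1,1,1,1,1).

∂_2: C_2 → C_1 sends each 2-simplex [p,q,r] to [q,r] − [p,r] + [p,q]. For instance
  ∂ceg = eg − cg + ce,
  ∂bcg = cg − bg + bc.
As a 21×14 matrix over Z this has rank 13, with invariant factors (1,1,1,1,1,1,1,1,1,1,1,1,1).

Reading off H_k = ker ∂_k / im ∂_{k+1}:

  H_0: rank C_0 − rank ∂_1 = 7 − 6 = 1, and the invariant factors of ∂_1 are all 1, so H_0 ≅ Z.
  H_1: rank ker ∂_1 − rank ∂_2 = (21 − 6) − 13 = 2, and the invariant factors of ∂_2 are all 1, so H_1 ≅ Z^2.
  H_2: rank ker ∂_2 − rank ∂_3 = (14 − 13) − 0 = 1, and there is no ∂_3, so H_2 ≅ Z.

As a check, the Euler characteristic is 7 − 21 + 14 = 0, which agrees with 1 − 2 + 1 = 0.

H_0 = Z,  H_1 = Z^2,  H_2 = Z.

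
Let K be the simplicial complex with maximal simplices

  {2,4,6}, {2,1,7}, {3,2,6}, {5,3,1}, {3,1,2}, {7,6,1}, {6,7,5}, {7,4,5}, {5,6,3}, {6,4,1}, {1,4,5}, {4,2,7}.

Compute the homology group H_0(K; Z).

H_0 ≅ Z.

Order the vertices as 1 < 2 < 3 < 4 < 5 < 6 < 7. Listing each simplex with vertices in this order, K has dimension 2 with simplices:

  0-simplices (7): [1], [2], [3], [4], [5], [6], [7]
  1-simplices (18): [1,2], [1,3], [1,4], [1,5], [1,6], [1,7], [2,3], [2,4], [2,6], [2,7], [3,5], [3,6], [4,5], [4,6], [4,7], [5,6], [5,7], [6,7]
  2-simplices (12): [1,2,3], [1,2,7], [1,3,5], [1,4,5], [1,4,6], [1,6,7], [2,3,6], [2,4,6], [2,4,7], [3,5,6], [4,5,7], [5,6,7]

Hence C_0 ≅ Z^7, C_1 ≅ Z^18, C_2 ≅ Z^12.

∂_1: C_1 → C_0 is given by ∂[p,q] = [q] − [p].
This gives a 7×18 integer matrix of rank 6; reducing to Smith normal form yields diagonal entries (1,1,1,1,1,1).

∂_2: C_2 → C_1 sends each 2-simplex [p,q,r] to [q,r] − [p,r] + [p,q]. For instance
  ∂[1,4,6] = [4,6] − [1,6] + [1,4],
  ∂[1,4,5] = [4,5] − [1,5] + [1,4].
As a 18×12 matrix over Z this has rank 12, with invariant factors (1,1,1,1,1,1,1,1,1,1,1,2).

Now H_k = ker ∂_k / im ∂_{k+1}, so:

  H_0: rank C_0 − rank ∂_1 = 7 − 6 = 1, and the invariant factors of ∂_1 are all 1, so H_0 = Z.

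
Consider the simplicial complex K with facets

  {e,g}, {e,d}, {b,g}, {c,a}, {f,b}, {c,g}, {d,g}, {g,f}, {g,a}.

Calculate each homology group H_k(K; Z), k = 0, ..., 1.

H_0 ≅ Z,  H_1 ≅ Z^3.

Fix the vertex order a < b < c < d < e < f < g and write every simplex with vertices in increasing order. Then dim K = 1 and the simplices of K are:

  0-simplices (7): a, b, c, d, e, f, g
  1-simplices (9): ac, ag, bf, bg, cg, de, dg, eg, fg

Hence C_0 ≅ Z^7, C_1 ≅ Z^9.

The boundary map ∂_1: C_1 → C_0 is given by ∂[p,q] = [q] − [p]. For instance
  ∂dg = g − d.
The resulting 7×9 matrix has rank 6, and its Smith normal form has invariant factors (1,1,1,1,1,1).

From H_k ≅ ker(∂_k) / im(∂_{k+1}) we obtain:

  H_0: rank C_0 − rank ∂_1 = 7 − 6 = 1, and the invariant factors of ∂_1 are all 1, so H_0 ≅ Z.
  H_1: rank ker ∂_1 − rank ∂_2 = (9 − 6) − 0 = 3, and there is no ∂_2, so H_1 ≅ Z^3.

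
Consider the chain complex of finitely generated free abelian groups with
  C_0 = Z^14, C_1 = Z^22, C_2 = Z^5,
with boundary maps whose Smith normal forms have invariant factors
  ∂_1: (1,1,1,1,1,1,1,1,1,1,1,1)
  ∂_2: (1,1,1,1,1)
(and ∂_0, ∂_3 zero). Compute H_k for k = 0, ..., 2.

H_0: b_0 = 14 − 0 − 12 = 2; torsion from ∂_1 factors > 1: none. So H_0 ≅ Z^2.
H_1: b_1 = 22 − 12 − 5 = 5; torsion from ∂_2 factors > 1: none. So H_1 ≅ Z^5.
H_2: b_2 = 5 − 5 − 0 = 0; torsion from ∂_3 factors > 1: none. So H_2 ≅ 0.

H_0 ≅ Z^2,  H_1 ≅ Z^5,  H_2 = 0.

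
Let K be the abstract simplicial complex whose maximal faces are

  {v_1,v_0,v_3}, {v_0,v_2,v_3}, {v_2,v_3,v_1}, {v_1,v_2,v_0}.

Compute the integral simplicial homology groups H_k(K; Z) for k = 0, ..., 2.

We work with the vertex ordering v_0 < v_1 < v_2 < v_3. The simplices of K, each written with vertices in increasing order, are:

  0-simplices (4): [v_0], [v_1], [v_2], [v_3]
  1-simplices (6): [v_0,v_1], [v_0,v_2], [v_0,v_3], [v_1,v_2], [v_1,v_3], [v_2,v_3]
  2-simplices (4): [v_0,v_1,v_2], [v_0,v_1,v_3], [v_0,v_2,v_3], [v_1,v_2,v_3]

giving chain groups C_0 ≅ Z^4, C_1 ≅ Z^6, C_2 ≅ Z^4.

Boundary ∂_1: C_1 → C_0 sends each edge [p,q] (with p < q) to q − p. For instance
  ∂[v_1,v_2] = [v_2] − [v_1].
The 4×6 boundary matrix has rank 3 and Smith normal form diag(1,1,1).

The boundary map ∂_2: C_2 → C_1 maps a triangle to the signed sum of its edges. For instance
  ∂[v_1,v_2,v_3] = [v_2,v_3] − [v_1,v_3] + [v_1,v_2],
  ∂[v_0,v_2,v_3] = [v_2,v_3] − [v_0,v_3] + [v_0,v_2].
This gives a 6×4 integer matrix of rank 3; reducing to Smith normal form yields diagonal entries (1,1,1).

Now H_k = ker ∂_k / im ∂_{k+1}, so:

  H_0: rank C_0 − rank ∂_1 = 4 − 3 = 1, and the invariant factors of ∂_1 are all 1, so H_0 = Z.
  H_1: rank ker ∂_1 − rank ∂_2 = (6 − 3) − 3 = 0, and the invariant factors of ∂_2 are all 1, so H_1 = 0.
  H_2: rank ker ∂_2 − rank ∂_3 = (4 − 3) − 0 = 1, and there is no ∂_3, so H_2 = Z.

H_0 ≅ Z,  H_1 = 0,  H_2 ≅ Z.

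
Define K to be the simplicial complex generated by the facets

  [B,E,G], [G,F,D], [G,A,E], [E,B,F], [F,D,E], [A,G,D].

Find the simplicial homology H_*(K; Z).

H_0 = Z,  H_1 = Z,  H_2 = 0.

K has 6 vertices, 12 edges, 6 triangles.
rank ∂_0 = 0, rank ∂_1 = 5 ⇒ b_0 = 6 − 0 − 5 = 1; all invariant factors of ∂_1 are 1 so no torsion. So H_0 = Z.
rank ∂_1 = 5, rank ∂_2 = 6 ⇒ b_1 = 12 − 5 − 6 = 1; all invariant factors of ∂_2 are 1 so no torsion. So H_1 = Z.
rank ∂_2 = 6, rank ∂_3 = 0 ⇒ b_2 = 6 − 6 − 0 = 0. So H_2 = 0.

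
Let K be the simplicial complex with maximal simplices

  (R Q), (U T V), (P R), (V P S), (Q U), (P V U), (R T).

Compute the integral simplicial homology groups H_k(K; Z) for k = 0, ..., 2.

H_0 ≅ Z,  H_1 ≅ Z^2,  H_2 = 0.

Take the total order P < Q < R < S < T < U < V on the vertex set. Then K (dimension 2) consists of the simplices:

  0-simplices (7): P, Q, R, S, T, U, V
  1-simplices (11): PR, PS, PU, PV, QR, QU, RT, SV, TU, TV, UV
  2-simplices (3): PSV, PUV, TUV

Hence C_0 ≅ Z^7, C_1 ≅ Z^11, C_2 ≅ Z^3.

Boundary ∂_1: C_1 → C_0 sends each edge [p,q] (with p < q) to q − p.
This gives a 7×11 integer matrix of rank 6; reducing to Smith normal form yields diagonal entries (1,1,1,1,1,1).

The boundary map ∂_2: C_2 → C_1 maps a triangle to the signed sum of its edges. For instance
  ∂TUV = UV − TV + TU,
  ∂PUV = UV − PV + PU.
The resulting 11×3 matrix has rank 3, and its Smith normal form has invariant factors (1,1,1).

Reading off H_k = ker ∂_k / im ∂_{k+1}:

  H_0: rank C_0 − rank ∂_1 = 7 − 6 = 1, and the invariant factors of ∂_1 are all 1, so H_0 ≅ Z.
  H_1: rank ker ∂_1 − rank ∂_2 = (11 − 6) − 3 = 2, and the invariant factors of ∂_2 are all 1, so H_1 ≅ Z^2.
  H_2: rank ker ∂_2 − rank ∂_3 = (3 − 3) − 0 = 0, and there is no ∂_3, so H_2 ≅ 0.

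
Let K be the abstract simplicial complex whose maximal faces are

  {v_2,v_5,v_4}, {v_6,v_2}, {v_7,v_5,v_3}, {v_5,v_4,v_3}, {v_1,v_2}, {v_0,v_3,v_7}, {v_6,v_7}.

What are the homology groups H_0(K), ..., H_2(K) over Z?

H_0 ≅ Z,  H_1 ≅ Z,  H_2 = 0.

We work with the vertex ordering v_0 < v_1 < v_2 < v_3 < v_4 < v_5 < v_6 < v_7. The simplices of K, each written with vertices in increasing order, are:

  0-simplices (8): [v_0], [v_1], [v_2], [v_3], [v_4], [v_5], [v_6], [v_7]
  1-simplices (12): [v_0,v_3], [v_0,v_7], [v_1,v_2], [v_2,v_4], [v_2,v_5], [v_2,v_6], [v_3,v_4], [v_3,v_5], [v_3,v_7], [v_4,v_5], [v_5,v_7], [v_6,v_7]
  2-simplices (4): [v_0,v_3,v_7], [v_2,v_4,v_5], [v_3,v_4,v_5], [v_3,v_5,v_7]

so the chain groups are C_0 ≅ Z^8, C_1 ≅ Z^12, C_2 ≅ Z^4.

Boundary ∂_1: C_1 → C_0 sends each edge [p,q] (with p < q) to q − p.
As a 8×12 matrix over Z this has rank 7, with invariant factors (1,1,1,1,1,1,1).

The boundary map ∂_2: C_2 → C_1 maps a triangle to the signed sum of its edges. For instance
  ∂[v_3,v_5,v_7] = [v_5,v_7] − [v_3,v_7] + [v_3,v_5],
  ∂[v_0,v_3,v_7] = [v_3,v_7] − [v_0,v_7] + [v_0,v_3].
As a 12×4 matrix over Z this has rank 4, with invariant factors (1,1,1,1).

Computing H_k = (kernel of ∂_k) / (image of ∂_{k+1}):

  H_0: rank C_0 − rank ∂_1 = 8 − 7 = 1, and the invariant factors of ∂_1 are all 1, so H_0 = Z.
  H_1: rank ker ∂_1 − rank ∂_2 = (12 − 7) − 4 = 1, and the invariant factors of ∂_2 are all 1, so H_1 = Z.
  H_2: rank ker ∂_2 − rank ∂_3 = (4 − 4) − 0 = 0, and there is no ∂_3, so H_2 = 0.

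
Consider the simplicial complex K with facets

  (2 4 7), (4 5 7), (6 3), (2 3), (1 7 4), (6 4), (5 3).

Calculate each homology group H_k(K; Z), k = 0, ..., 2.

H_0 ≅ Z,  H_1 ≅ Z^2,  H_2 = 0.

We work with the vertex ordering 1 < 2 < 3 < 4 < 5 < 6 < 7. The simplices of K, each written with vertices in increasing order, are:

  0-simplices (7): [1], [2], [3], [4], [5], [6], [7]
  1-simplices (11): [1,4], [1,7], [2,3], [2,4], [2,7], [3,5], [3,6], [4,5], [4,6], [4,7], [5,7]
  2-simplices (3): [1,4,7], [2,4,7], [4,5,7]

giving chain groups C_0 ≅ Z^7, C_1 ≅ Z^11, C_2 ≅ Z^3.

∂_1: C_1 → C_0 sends each edge [p,q] (with p < q) to q − p. For instance
  ∂[5,7] = [7] − [5].
This gives a 7×11 integer matrix of rank 6; reducing to Smith normal form yields diagonal entries (1,1,1,1,1,1).

Boundary ∂_2: C_2 → C_1 maps a triangle to the signed sum of its edges. For instance
  ∂[4,5,7] = [5,7] − [4,7] + [4,5],
  ∂[2,4,7] = [4,7] − [2,7] + [2,4].
As a 11×3 matrix over Z this has rank 3, with invariant factors (1,1,1).

Computing H_k = (kernel of ∂_k) / (image of ∂_{k+1}):

  H_0: rank C_0 − rank ∂_1 = 7 − 6 = 1, and the invariant factors of ∂_1 are all 1, so H_0 ≅ Z.
  H_1: rank ker ∂_1 − rank ∂_2 = (11 − 6) − 3 = 2, and the invariant factors of ∂_2 are all 1, so H_1 ≅ Z^2.
  H_2: rank ker ∂_2 − rank ∂_3 = (3 − 3) − 0 = 0, and there is no ∂_3, so H_2 ≅ 0.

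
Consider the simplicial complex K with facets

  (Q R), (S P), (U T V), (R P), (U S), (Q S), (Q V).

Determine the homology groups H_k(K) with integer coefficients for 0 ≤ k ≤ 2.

Order the vertices as P < Q < R < S < T < U < V. Listing each simplex with vertices in this order, K has dimension 2 with simplices:

  0-simplices (7): P, Q, R, S, T, U, V
  1-simplices (9): PR, PS, QR, QS, QV, SU, TU, TV, UV
  2-simplices (1): TUV

so the chain groups are C_0 ≅ Z^7, C_1 ≅ Z^9, C_2 ≅ Z^1.

∂_1: C_1 → C_0 is given by ∂[p,q] = [q] − [p].
The 7×9 boundary matrix has rank 6 and Smith normal form diag(1,1,1,1,1,1).

Boundary ∂_2: C_2 → C_1 sends each 2-simplex [p,q,r] to [q,r] − [p,r] + [p,q]. For instance
  ∂TUV = UV − TV + TU.
The resulting 9×1 matrix has rank 1, and its Smith normal form has invariant factors (1).

Now H_k = ker ∂_k / im ∂_{k+1}, so:

  H_0: rank C_0 − rank ∂_1 = 7 − 6 = 1, and the invariant factors of ∂_1 are all 1, so H_0 ≅ Z.
  H_1: rank ker ∂_1 − rank ∂_2 = (9 − 6) − 1 = 2, and the invariant factors of ∂_2 are all 1, so H_1 ≅ Z^2.
  H_2: rank ker ∂_2 − rank ∂_3 = (1 − 1) − 0 = 0, and there is no ∂_3, so H_2 ≅ 0.

As a check, the Euler characteristic is 7 − 9 + 1 = -1, which agrees with 1 − 2 + 0 = -1.

H_0 = Z,  H_1 = Z^2,  H_2 = 0.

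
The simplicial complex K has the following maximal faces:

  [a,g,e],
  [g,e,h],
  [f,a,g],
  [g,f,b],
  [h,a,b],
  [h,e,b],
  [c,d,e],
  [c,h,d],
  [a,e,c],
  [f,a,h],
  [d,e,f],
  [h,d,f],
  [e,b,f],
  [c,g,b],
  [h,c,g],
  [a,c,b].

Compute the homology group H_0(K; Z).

H_0 ≅ Z.

Fix the vertex order a < b < c < d < e < f < g < h and write every simplex with vertices in increasing order. Then dim K = 2 and the simplices of K are:

  0-simplices (8): a, b, c, d, e, f, g, h
  1-simplices (24): ab, ac, ae, af, ag, ah, bc, be, bf, bg, bh, cd, ce, cg, ch, de, df, dh, ef, eg, eh, fg, fh, gh
  2-simplices (16): abc, abh, ace, aeg, afg, afh, bcg, bef, beh, bfg, cde, cdh, cgh, def, dfh, egh

Hence C_0 ≅ Z^8, C_1 ≅ Z^24, C_2 ≅ Z^16.

∂_1: C_1 → C_0 maps an edge to its endpoints' difference, ∂[p,q] = q − p.
This gives a 8×24 integer matrix of rank 7; reducing to Smith normal form yields diagonal entries (1,1,1,1,1,1,1).

The boundary map ∂_2: C_2 → C_1 acts by ∂[p,q,r] = [q,r] − [p,r] + [p,q]. For instance
  ∂abc = bc − ac + ab,
  ∂ace = ce − ae + ac.
The 24×16 boundary matrix has rank 15 and Smith normal form diag(1,1,1,1,1,1,1,1,1,1,1,1,1,1,1).

Now H_k = ker ∂_k / im ∂_{k+1}, so:

  H_0: rank C_0 − rank ∂_1 = 8 − 7 = 1, and the invariant factors of ∂_1 are all 1, so H_0 = Z.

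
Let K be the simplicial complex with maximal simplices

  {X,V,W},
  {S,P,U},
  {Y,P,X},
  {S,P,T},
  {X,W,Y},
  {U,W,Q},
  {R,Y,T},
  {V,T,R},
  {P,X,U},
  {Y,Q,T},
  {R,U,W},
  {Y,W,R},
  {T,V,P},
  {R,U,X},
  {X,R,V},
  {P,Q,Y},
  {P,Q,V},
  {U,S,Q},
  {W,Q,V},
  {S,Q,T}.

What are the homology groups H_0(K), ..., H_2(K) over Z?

H_0 ≅ Z,  H_1 ≅ Z ⊕ Z_2,  H_2 = 0.

K has 10 vertices, 30 edges, 20 triangles.
rank ∂_0 = 0, rank ∂_1 = 9 ⇒ b_0 = 10 − 0 − 9 = 1; all invariant factors of ∂_1 are 1 so no torsion. So H_0 = Z.
rank ∂_1 = 9, rank ∂_2 = 20 ⇒ b_1 = 30 − 9 − 20 = 1; ∂_2 has invariant factor(s) [2] giving torsion. So H_1 = Z ⊕ Z_2.
rank ∂_2 = 20, rank ∂_3 = 0 ⇒ b_2 = 20 − 20 − 0 = 0. So H_2 = 0.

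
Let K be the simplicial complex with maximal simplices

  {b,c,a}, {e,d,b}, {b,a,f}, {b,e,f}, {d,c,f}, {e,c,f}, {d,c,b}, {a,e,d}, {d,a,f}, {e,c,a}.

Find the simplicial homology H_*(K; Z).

H_0 ≅ Z,  H_1 ≅ Z/2,  H_2 = 0.

Order the vertices as a < b < c < d < e < f. Listing each simplex with vertices in this order, K has dimension 2 with simplices:

  0-simplices (6): a, b, c, d, e, f
  1-simplices (15): ab, ac, ad, ae, af, bc, bd, be, bf, cd, ce, cf, de, df, ef
  2-simplices (10): abc, abf, ace, ade, adf, bcd, bde, bef, cdf, cef

giving chain groups C_0 ≅ Z^6, C_1 ≅ Z^15, C_2 ≅ Z^10.

The boundary map ∂_1: C_1 → C_0 sends each edge [p,q] (with p < q) to q − p.
This gives a 6×15 integer matrix of rank 5; reducing to Smith normal form yields diagonal entries (1,1,1,1,1).

The boundary map ∂_2: C_2 → C_1 maps a triangle to the signed sum of its edges. For instance
  ∂cdf = df − cf + cd,
  ∂bef = ef − bf + be.
As a 15×10 matrix over Z this has rank 10, with invariant factors (1,1,1,1,1,1,1,1,1,2).

Computing H_k = (kernel of ∂_k) / (image of ∂_{k+1}):

  H_0: rank C_0 − rank ∂_1 = 6 − 5 = 1, and the invariant factors of ∂_1 are all 1, so H_0 = Z.
  H_1: rank ker ∂_1 − rank ∂_2 = (15 − 5) − 10 = 0, and ∂_2 has invariant factor 2 > 1, so H_1 = Z/2.
  H_2: rank ker ∂_2 − rank ∂_3 = (10 − 10) − 0 = 0, and there is no ∂_3, so H_2 = 0.

(K is a triangulation of the real projective plane RP^2.)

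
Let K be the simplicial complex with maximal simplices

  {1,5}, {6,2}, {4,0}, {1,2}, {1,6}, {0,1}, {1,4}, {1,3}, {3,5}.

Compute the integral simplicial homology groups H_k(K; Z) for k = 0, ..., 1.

Take the total order 0 < 1 < 2 < 3 < 4 < 5 < 6 on the vertex set. Then K (dimension 1) consists of the simplices:

  0-simplices (7): [0], [1], [2], [3], [4], [5], [6]
  1-simplices (9): [0,1], [0,4], [1,2], [1,3], [1,4], [1,5], [1,6], [2,6], [3,5]

giving chain groups C_0 ≅ Z^7, C_1 ≅ Z^9.

The boundary map ∂_1: C_1 → C_0 sends each edge [p,q] (with p < q) to q − p. For instance
  ∂[1,6] = [6] − [1].
The resulting 7×9 matrix has rank 6, and its Smith normal form has invariant factors (1,1,1,1,1,1).

Now H_k = ker ∂_k / im ∂_{k+1}, so:

  H_0: rank C_0 − rank ∂_1 = 7 − 6 = 1, and the invariant factors of ∂_1 are all 1, so H_0 = Z.
  H_1: rank ker ∂_1 − rank ∂_2 = (9 − 6) − 0 = 3, and there is no ∂_2, so H_1 = Z^3.

(K is a triangulation of a wedge of 3 circles.)

H_0 ≅ Z,  H_1 ≅ Z^3.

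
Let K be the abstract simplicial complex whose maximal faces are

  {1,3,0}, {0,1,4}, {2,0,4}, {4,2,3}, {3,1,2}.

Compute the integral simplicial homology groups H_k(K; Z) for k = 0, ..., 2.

Fix the vertex order 0 < 1 < 2 < 3 < 4 and write every simplex with vertices in increasing order. Then dim K = 2 and the simplices of K are:

  0-simplices (5): [0], [1], [2], [3], [4]
  1-simplices (10): [0,1], [0,2], [0,3], [0,4], [1,2], [1,3], [1,4], [2,3], [2,4], [3,4]
  2-simplices (5): [0,1,3], [0,1,4], [0,2,4], [1,2,3], [2,3,4]

so the chain groups are C_0 ≅ Z^5, C_1 ≅ Z^10, C_2 ≅ Z^5.

Boundary ∂_1: C_1 → C_0 sends each edge [p,q] (with p < q) to q − p.
The 5×10 boundary matrix has rank 4 and Smith normal form diag(1,1,1,1).

∂_2: C_2 → C_1 acts by ∂[p,q,r] = [q,r] − [p,r] + [p,q]. For instance
  ∂[0,2,4] = [2,4] − [0,4] + [0,2],
  ∂[0,1,3] = [1,3] − [0,3] + [0,1].
This gives a 10×5 integer matrix of rank 5; reducing to Smith normal form yields diagonal entries (1,1,1,1,1).

Reading off H_k = ker ∂_k / im ∂_{k+1}:

  H_0: rank C_0 − rank ∂_1 = 5 − 4 = 1, and the invariant factors of ∂_1 are all 1, so H_0 = Z.
  H_1: rank ker ∂_1 − rank ∂_2 = (10 − 4) − 5 = 1, and the invariant factors of ∂_2 are all 1, so H_1 = Z.
  H_2: rank ker ∂_2 − rank ∂_3 = (5 − 5) − 0 = 0, and there is no ∂_3, so H_2 = 0.

As a check, the Euler characteristic is 5 − 10 + 5 = 0, which agrees with 1 − 1 + 0 = 0.
(K is a triangulation of the Möbius band.)

H_0 ≅ Z,  H_1 ≅ Z,  H_2 = 0.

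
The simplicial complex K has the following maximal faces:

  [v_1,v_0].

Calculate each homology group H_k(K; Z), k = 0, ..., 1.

H_0 = Z,  H_1 = 0.

Fix the vertex order v_0 < v_1 and write every simplex with vertices in increasing order. Then dim K = 1 and the simplices of K are:

  0-simplices (2): [v_0], [v_1]
  1-simplices (1): [v_0,v_1]

Hence C_0 ≅ Z^2, C_1 ≅ Z^1.

The boundary map ∂_1: C_1 → C_0 maps an edge to its endpoints' difference, ∂[p,q] = q − p. For instance
  ∂[v_0,v_1] = [v_1] − [v_0].
The resulting 2×1 matrix has rank 1, and its Smith normal form has invariant factors (1).

From H_k ≅ ker(∂_k) / im(∂_{k+1}) we obtain:

  H_0: rank C_0 − rank ∂_1 = 2 − 1 = 1, and the invariant factors of ∂_1 are all 1, so H_0 = Z.
  H_1: rank ker ∂_1 − rank ∂_2 = (1 − 1) − 0 = 0, and there is no ∂_2, so H_1 = 0.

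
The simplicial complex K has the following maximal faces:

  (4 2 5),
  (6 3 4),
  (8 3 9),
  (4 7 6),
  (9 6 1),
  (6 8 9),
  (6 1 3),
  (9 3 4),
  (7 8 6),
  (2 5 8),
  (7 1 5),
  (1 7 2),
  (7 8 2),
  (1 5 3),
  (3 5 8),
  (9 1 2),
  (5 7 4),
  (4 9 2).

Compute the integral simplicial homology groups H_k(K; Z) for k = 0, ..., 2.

Order the vertices as 1 < 2 < 3 < 4 < 5 < 6 < 7 < 8 < 9. Listing each simplex with vertices in this order, K has dimension 2 with simplices:

  0-simplices (9): [1], [2], [3], [4], [5], [6], [7], [8], [9]
  1-simplices (27): (27 of them)
  2-simplices (18): [1,2,7], [1,2,9], [1,3,5], [1,3,6], [1,5,7], [1,6,9], [2,4,5], [2,4,9], [2,5,8], [2,7,8], [3,4,6], [3,4,9], [3,5,8], [3,8,9], [4,5,7], [4,6,7], [6,7,8], [6,8,9]

giving chain groups C_0 ≅ Z^9, C_1 ≅ Z^27, C_2 ≅ Z^18.

Boundary ∂_1: C_1 → C_0 is given by ∂[p,q] = [q] − [p]. For instance
  ∂[2,7] = [7] − [2].
As a 9×27 matrix over Z this has rank 8, with invariant factors (1,1,1,1,1,1,1,1).

Boundary ∂_2: C_2 → C_1 maps a triangle to the signed sum of its edges. For instance
  ∂[3,4,9] = [4,9] − [3,9] + [3,4],
  ∂[2,5,8] = [5,8] − [2,8] + [2,5].
The 27×18 boundary matrix has rank 18 and Smith normal form diag(1,1,1,1,1,1,1,1,1,1,1,1,1,1,1,1,1,2).

From H_k ≅ ker(∂_k) / im(∂_{k+1}) we obtain:

  H_0: rank C_0 − rank ∂_1 = 9 − 8 = 1, and the invariant factors of ∂_1 are all 1, so H_0 = Z.
  H_1: rank ker ∂_1 − rank ∂_2 = (27 − 8) − 18 = 1, and ∂_2 has invariant factor 2 > 1, so H_1 = Z ⊕ Z/2.
  H_2: rank ker ∂_2 − rank ∂_3 = (18 − 18) − 0 = 0, and there is no ∂_3, so H_2 = 0.

H_0 = Z,  H_1 = Z ⊕ Z/2,  H_2 = 0.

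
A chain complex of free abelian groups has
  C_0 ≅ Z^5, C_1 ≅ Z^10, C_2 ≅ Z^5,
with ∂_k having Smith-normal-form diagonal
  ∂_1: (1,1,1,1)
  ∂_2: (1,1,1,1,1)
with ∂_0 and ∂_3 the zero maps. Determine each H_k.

H_0 = Z,  H_1 = Z,  H_2 = 0.

H_0: b_0 = 5 − 0 − 4 = 1; torsion from ∂_1 factors > 1: none. So H_0 = Z.
H_1: b_1 = 10 − 4 − 5 = 1; torsion from ∂_2 factors > 1: none. So H_1 = Z.
H_2: b_2 = 5 − 5 − 0 = 0; torsion from ∂_3 factors > 1: none. So H_2 = 0.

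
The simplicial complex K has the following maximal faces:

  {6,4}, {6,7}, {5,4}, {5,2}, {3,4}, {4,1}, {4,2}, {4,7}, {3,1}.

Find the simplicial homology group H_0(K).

H_0 = Z.

Order the vertices as 1 < 2 < 3 < 4 < 5 < 6 < 7. Listing each simplex with vertices in this order, K has dimension 1 with simplices:

  0-simplices (7): [1], [2], [3], [4], [5], [6], [7]
  1-simplices (9): [1,3], [1,4], [2,4], [2,5], [3,4], [4,5], [4,6], [4,7], [6,7]

giving chain groups C_0 ≅ Z^7, C_1 ≅ Z^9.

∂_1: C_1 → C_0 is given by ∂[p,q] = [q] − [p].
This gives a 7×9 integer matrix of rank 6; reducing to Smith normal form yields diagonal entries (1,1,1,1,1,1).

Computing H_k = (kernel of ∂_k) / (image of ∂_{k+1}):

  H_0: rank C_0 − rank ∂_1 = 7 − 6 = 1, and the invariant factors of ∂_1 are all 1, so H_0 ≅ Z.

(K is a triangulation of a wedge of 3 circles.)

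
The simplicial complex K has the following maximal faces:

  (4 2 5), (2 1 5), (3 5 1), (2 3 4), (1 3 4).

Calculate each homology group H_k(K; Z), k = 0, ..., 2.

We work with the vertex ordering 1 < 2 < 3 < 4 < 5. The simplices of K, each written with vertices in increasing order, are:

  0-simplices (5): [1], [2], [3], [4], [5]
  1-simplices (10): [1,2], [1,3], [1,4], [1,5], [2,3], [2,4], [2,5], [3,4], [3,5], [4,5]
  2-simplices (5): [1,2,5], [1,3,4], [1,3,5], [2,3,4], [2,4,5]

Hence C_0 ≅ Z^5, C_1 ≅ Z^10, C_2 ≅ Z^5.

The boundary map ∂_1: C_1 → C_0 sends each edge [p,q] (with p < q) to q − p. For instance
  ∂[2,5] = [5] − [2].
The resulting 5×10 matrix has rank 4, and its Smith normal form has invariant factors (1,1,1,1).

∂_2: C_2 → C_1 maps a triangle to the signed sum of its edges. For instance
  ∂[1,3,4] = [3,4] − [1,4] + [1,3],
  ∂[2,4,5] = [4,5] − [2,5] + [2,4].
This gives a 10×5 integer matrix of rank 5; reducing to Smith normal form yields diagonal entries (1,1,1,1,1).

From H_k ≅ ker(∂_k) / im(∂_{k+1}) we obtain:

  H_0: rank C_0 − rank ∂_1 = 5 − 4 = 1, and the invariant factors of ∂_1 are all 1, so H_0 = Z.
  H_1: rank ker ∂_1 − rank ∂_2 = (10 − 4) − 5 = 1, and the invariant factors of ∂_2 are all 1, so H_1 = Z.
  H_2: rank ker ∂_2 − rank ∂_3 = (5 − 5) − 0 = 0, and there is no ∂_3, so H_2 = 0.

As a check, the Euler characteristic is 5 − 10 + 5 = 0, which agrees with 1 − 1 + 0 = 0.

H_0 = Z,  H_1 = Z,  H_2 = 0.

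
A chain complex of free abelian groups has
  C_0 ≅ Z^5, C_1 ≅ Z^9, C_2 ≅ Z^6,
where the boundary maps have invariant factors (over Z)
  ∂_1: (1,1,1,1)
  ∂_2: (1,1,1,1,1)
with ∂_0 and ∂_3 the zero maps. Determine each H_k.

H_0: b_0 = 5 − 0 − 4 = 1; torsion from ∂_1 factors > 1: none. So H_0 ≅ Z.
H_1: b_1 = 9 − 4 − 5 = 0; torsion from ∂_2 factors > 1: none. So H_1 ≅ 0.
H_2: b_2 = 6 − 5 − 0 = 1; torsion from ∂_3 factors > 1: none. So H_2 ≅ Z.

H_0 ≅ Z,  H_1 = 0,  H_2 ≅ Z.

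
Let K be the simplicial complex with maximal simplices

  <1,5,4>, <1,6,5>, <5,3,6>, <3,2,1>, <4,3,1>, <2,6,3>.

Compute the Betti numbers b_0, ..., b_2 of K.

We work with the vertex ordering 1 < 2 < 3 < 4 < 5 < 6. The simplices of K, each written with vertices in increasing order, are:

  0-simplices (6): [1], [2], [3], [4], [5], [6]
  1-simplices (12): [1,2], [1,3], [1,4], [1,5], [1,6], [2,3], [2,6], [3,4], [3,5], [3,6], [4,5], [5,6]
  2-simplices (6): [1,2,3], [1,3,4], [1,4,5], [1,5,6], [2,3,6], [3,5,6]

Hence C_0 ≅ Z^6, C_1 ≅ Z^12, C_2 ≅ Z^6.

The boundary map ∂_1: C_1 → C_0 maps an edge to its endpoints' difference, ∂[p,q] = q − p. For instance
  ∂[3,4] = [4] − [3].
As a 6×12 matrix over Z this has rank 5, with invariant factors (1,1,1,1,1).

The boundary map ∂_2: C_2 → C_1 acts by ∂[p,q,r] = [q,r] − [p,r] + [p,q]. For instance
  ∂[1,2,3] = [2,3] − [1,3] + [1,2],
  ∂[1,3,4] = [3,4] − [1,4] + [1,3].
This gives a 12×6 integer matrix of rank 6; reducing to Smith normal form yields diagonal entries (1,1,1,1,1,1).

From H_k ≅ ker(∂_k) / im(∂_{k+1}) we obtain:

  H_0: rank C_0 − rank ∂_1 = 6 − 5 = 1, and the invariant factors of ∂_1 are all 1, so H_0 = Z.
  H_1: rank ker ∂_1 − rank ∂_2 = (12 − 5) − 6 = 1, and the invariant factors of ∂_2 are all 1, so H_1 = Z.
  H_2: rank ker ∂_2 − rank ∂_3 = (6 − 6) − 0 = 0, and there is no ∂_3, so H_2 = 0.

Hence the Betti numbers are b_0 = 1, b_1 = 1, b_2 = 0.

b_0 = 1, b_1 = 1, b_2 = 0.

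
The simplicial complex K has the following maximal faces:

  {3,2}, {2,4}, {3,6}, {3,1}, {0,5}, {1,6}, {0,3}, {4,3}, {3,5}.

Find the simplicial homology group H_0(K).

Take the total order 0 < 1 < 2 < 3 < 4 < 5 < 6 on the vertex set. Then K (dimension 1) consists of the simplices:

  0-simplices (7): [0], [1], [2], [3], [4], [5], [6]
  1-simplices (9): [0,3], [0,5], [1,3], [1,6], [2,3], [2,4], [3,4], [3,5], [3,6]

Hence C_0 ≅ Z^7, C_1 ≅ Z^9.

The boundary map ∂_1: C_1 → C_0 maps an edge to its endpoints' difference, ∂[p,q] = q − p. For instance
  ∂[3,6] = [6] − [3].
The resulting 7×9 matrix has rank 6, and its Smith normal form has invariant factors (1,1,1,1,1,1).

Reading off H_k = ker ∂_k / im ∂_{k+1}:

  H_0: rank C_0 − rank ∂_1 = 7 − 6 = 1, and the invariant factors of ∂_1 are all 1, so H_0 ≅ Z.

H_0 ≅ Z.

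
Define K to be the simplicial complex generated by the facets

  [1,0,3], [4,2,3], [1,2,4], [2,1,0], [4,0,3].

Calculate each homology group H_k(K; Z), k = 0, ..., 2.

Fix the vertex order 0 < 1 < 2 < 3 < 4 and write every simplex with vertices in increasing order. Then dim K = 2 and the simplices of K are:

  0-simplices (5): [0], [1], [2], [3], [4]
  1-simplices (10): [0,1], [0,2], [0,3], [0,4], [1,2], [1,3], [1,4], [2,3], [2,4], [3,4]
  2-simplices (5): [0,1,2], [0,1,3], [0,3,4], [1,2,4], [2,3,4]

so the chain groups are C_0 ≅ Z^5, C_1 ≅ Z^10, C_2 ≅ Z^5.

The boundary map ∂_1: C_1 → C_0 maps an edge to its endpoints' difference, ∂[p,q] = q − p.
The 5×10 boundary matrix has rank 4 and Smith normal form diag(1,1,1,1).

∂_2: C_2 → C_1 maps a triangle to the signed sum of its edges. For instance
  ∂[2,3,4] = [3,4] − [2,4] + [2,3],
  ∂[0,1,2] = [1,2] − [0,2] + [0,1].
The resulting 10×5 matrix has rank 5, and its Smith normal form has invariant factors (1,1,1,1,1).

Computing H_k = (kernel of ∂_k) / (image of ∂_{k+1}):

  H_0: rank C_0 − rank ∂_1 = 5 − 4 = 1, and the invariant factors of ∂_1 are all 1, so H_0 = Z.
  H_1: rank ker ∂_1 − rank ∂_2 = (10 − 4) − 5 = 1, and the invariant factors of ∂_2 are all 1, so H_1 = Z.
  H_2: rank ker ∂_2 − rank ∂_3 = (5 − 5) − 0 = 0, and there is no ∂_3, so H_2 = 0.

As a check, the Euler characteristic is 5 − 10 + 5 = 0, which agrees with 1 − 1 + 0 = 0.

H_0 ≅ Z,  H_1 ≅ Z,  H_2 = 0.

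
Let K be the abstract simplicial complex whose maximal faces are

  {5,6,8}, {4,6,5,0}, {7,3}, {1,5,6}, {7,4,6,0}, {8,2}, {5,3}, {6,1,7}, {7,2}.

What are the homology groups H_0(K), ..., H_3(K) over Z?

H_0 = Z,  H_1 = Z^2,  H_2 = 0,  H_3 = 0.

Take the total order 0 < 1 < 2 < 3 < 4 < 5 < 6 < 7 < 8 on the vertex set. Then K (dimension 3) consists of the simplices:

  0-simplices (9): [0], [1], [2], [3], [4], [5], [6], [7], [8]
  1-simplices (18): [0,4], [0,5], [0,6], [0,7], [1,5], [1,6], [1,7], [2,7], [2,8], [3,5], [3,7], [4,5], [4,6], [4,7], [5,6], [5,8], [6,7], [6,8]
  2-simplices (10): [0,4,5], [0,4,6], [0,4,7], [0,5,6], [0,6,7], [1,5,6], [1,6,7], [4,5,6], [4,6,7], [5,6,8]
  3-simplices (2): [0,4,5,6], [0,4,6,7]

giving chain groups C_0 ≅ Z^9, C_1 ≅ Z^18, C_2 ≅ Z^10, C_3 ≅ Z^2.

Boundary ∂_1: C_1 → C_0 sends each edge [p,q] (with p < q) to q − p.
This gives a 9×18 integer matrix of rank 8; reducing to Smith normal form yields diagonal entries (1,1,1,1,1,1,1,1).

Boundary ∂_2: C_2 → C_1 acts by ∂[p,q,r] = [q,r] − [p,r] + [p,q]. For instance
  ∂[0,5,6] = [5,6] − [0,6] + [0,5],
  ∂[0,6,7] = [6,7] − [0,7] + [0,6].
This gives a 18×10 integer matrix of rank 8; reducing to Smith normal form yields diagonal entries (1,1,1,1,1,1,1,1).

Boundary ∂_3: C_3 → C_2 sends each 3-simplex σ to the alternating sum Σ_i (−1)^i (σ with its i-th vertex removed). For instance
  ∂[0,4,6,7] = [4,6,7] − [0,6,7] + [0,4,7] − [0,4,6],
  ∂[0,4,5,6] = [4,5,6] − [0,5,6] + [0,4,6] − [0,4,5].
This gives a 10×2 integer matrix of rank 2; reducing to Smith normal form yields diagonal entries (1,1).

Reading off H_k = ker ∂_k / im ∂_{k+1}:

  H_0: rank C_0 − rank ∂_1 = 9 − 8 = 1, and the invariant factors of ∂_1 are all 1, so H_0 ≅ Z.
  H_1: rank ker ∂_1 − rank ∂_2 = (18 − 8) − 8 = 2, and the invariant factors of ∂_2 are all 1, so H_1 ≅ Z^2.
  H_2: rank ker ∂_2 − rank ∂_3 = (10 − 8) − 2 = 0, and the invariant factors of ∂_3 are all 1, so H_2 ≅ 0.
  H_3: rank ker ∂_3 − rank ∂_4 = (2 − 2) − 0 = 0, and there is no ∂_4, so H_3 ≅ 0.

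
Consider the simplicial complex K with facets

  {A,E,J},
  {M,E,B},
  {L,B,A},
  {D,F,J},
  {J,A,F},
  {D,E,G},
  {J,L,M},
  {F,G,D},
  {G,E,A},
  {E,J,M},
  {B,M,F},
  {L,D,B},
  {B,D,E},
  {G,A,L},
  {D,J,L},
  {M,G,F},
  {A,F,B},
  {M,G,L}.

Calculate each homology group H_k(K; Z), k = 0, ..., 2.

H_0 = Z,  H_1 = Z^2,  H_2 = Z.

Fix the vertex order A < B < D < E < F < G < J < L < M and write every simplex with vertices in increasing order. Then dim K = 2 and the simplices of K are:

  0-simplices (9): A, B, D, E, F, G, J, L, M
  1-simplices (27): AB, AE, AF, AG, AJ, AL, BD, BE, BF, BL, BM, DE, DF, DG, DJ, DL, EG, EJ, EM, FG, FJ, FM, GL, GM, JL, JM, LM
  2-simplices (18): ABF, ABL, AEG, AEJ, AFJ, AGL, BDE, BDL, BEM, BFM, DEG, DFG, DFJ, DJL, EJM, FGM, GLM, JLM

giving chain groups C_0 ≅ Z^9, C_1 ≅ Z^27, C_2 ≅ Z^18.

∂_1: C_1 → C_0 sends each edge [p,q] (with p < q) to q − p. For instance
  ∂EJ = J − E.
This gives a 9×27 integer matrix of rank 8; reducing to Smith normal form yields diagonal entries (1,1,1,1,1,1,1,1).

The boundary map ∂_2: C_2 → C_1 maps a triangle to the signed sum of its edges. For instance
  ∂BDE = DE − BE + BD,
  ∂DFG = FG − DG + DF.
This gives a 27×18 integer matrix of rank 17; reducing to Smith normal form yields diagonal entries (1,1,1,1,1,1,1,1,1,1,1,1,1,1,1,1,1).

Now H_k = ker ∂_k / im ∂_{k+1}, so:

  H_0: rank C_0 − rank ∂_1 = 9 − 8 = 1, and the invariant factors of ∂_1 are all 1, so H_0 = Z.
  H_1: rank ker ∂_1 − rank ∂_2 = (27 − 8) − 17 = 2, and the invariant factors of ∂_2 are all 1, so H_1 = Z^2.
  H_2: rank ker ∂_2 − rank ∂_3 = (18 − 17) − 0 = 1, and there is no ∂_3, so H_2 = Z.

As a check, the Euler characteristic is 9 − 27 + 18 = 0, which agrees with 1 − 2 + 1 = 0.
(K is a triangulation of the torus T^2.)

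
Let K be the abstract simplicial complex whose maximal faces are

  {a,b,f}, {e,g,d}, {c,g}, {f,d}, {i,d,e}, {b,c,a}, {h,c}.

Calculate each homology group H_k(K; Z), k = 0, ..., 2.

H_0 ≅ Z,  H_1 ≅ Z,  H_2 = 0.

Take the total order a < b < c < d < e < f < g < h < i on the vertex set. Then K (dimension 2) consists of the simplices:

  0-simplices (9): a, b, c, d, e, f, g, h, i
  1-simplices (13): ab, ac, af, bc, bf, cg, ch, de, df, dg, di, eg, ei
  2-simplices (4): abc, abf, deg, dei

so the chain groups are C_0 ≅ Z^9, C_1 ≅ Z^13, C_2 ≅ Z^4.

The boundary map ∂_1: C_1 → C_0 is given by ∂[p,q] = [q] − [p]. For instance
  ∂bc = c − b.
The resulting 9×13 matrix has rank 8, and its Smith normal form has invariant factors (1,1,1,1,1,1,1,1).

The boundary map ∂_2: C_2 → C_1 acts by ∂[p,q,r] = [q,r] − [p,r] + [p,q]. For instance
  ∂abf = bf − af + ab,
  ∂dei = ei − di + de.
The 13×4 boundary matrix has rank 4 and Smith normal form diag(1,1,1,1).

Reading off H_k = ker ∂_k / im ∂_{k+1}:

  H_0: rank C_0 − rank ∂_1 = 9 − 8 = 1, and the invariant factors of ∂_1 are all 1, so H_0 ≅ Z.
  H_1: rank ker ∂_1 − rank ∂_2 = (13 − 8) − 4 = 1, and the invariant factors of ∂_2 are all 1, so H_1 ≅ Z.
  H_2: rank ker ∂_2 − rank ∂_3 = (4 − 4) − 0 = 0, and there is no ∂_3, so H_2 ≅ 0.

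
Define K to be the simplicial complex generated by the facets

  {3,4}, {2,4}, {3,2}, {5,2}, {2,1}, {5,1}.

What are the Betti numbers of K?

b_0 = 1, b_1 = 2.

Fix the vertex order 1 < 2 < 3 < 4 < 5 and write every simplex with vertices in increasing order. Then dim K = 1 and the simplices of K are:

  0-simplices (5): [1], [2], [3], [4], [5]
  1-simplices (6): [1,2], [1,5], [2,3], [2,4], [2,5], [3,4]

so the chain groups are C_0 ≅ Z^5, C_1 ≅ Z^6.

Boundary ∂_1: C_1 → C_0 is given by ∂[p,q] = [q] − [p].
The resulting 5×6 matrix has rank 4, and its Smith normal form has invariant factors (1,1,1,1).

Reading off H_k = ker ∂_k / im ∂_{k+1}:

  H_0: rank C_0 − rank ∂_1 = 5 − 4 = 1, and the invariant factors of ∂_1 are all 1, so H_0 = Z.
  H_1: rank ker ∂_1 − rank ∂_2 = (6 − 4) − 0 = 2, and there is no ∂_2, so H_1 = Z^2.

As a check, the Euler characteristic is 5 − 6 = -1, which agrees with 1 − 2 = -1.

Hence the Betti numbers are b_0 = 1, b_1 = 2.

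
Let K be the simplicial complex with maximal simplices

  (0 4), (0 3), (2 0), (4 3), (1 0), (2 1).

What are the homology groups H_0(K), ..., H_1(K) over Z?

K has 5 vertices, 6 edges.
rank ∂_0 = 0, rank ∂_1 = 4 ⇒ b_0 = 5 − 0 − 4 = 1; all invariant factors of ∂_1 are 1 so no torsion. So H_0 ≅ Z.
rank ∂_1 = 4, rank ∂_2 = 0 ⇒ b_1 = 6 − 4 − 0 = 2. So H_1 ≅ Z^2.

H_0 ≅ Z,  H_1 ≅ Z^2.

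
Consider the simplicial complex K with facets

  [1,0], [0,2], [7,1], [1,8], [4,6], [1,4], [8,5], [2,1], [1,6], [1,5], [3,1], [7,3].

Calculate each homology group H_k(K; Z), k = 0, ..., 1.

H_0 ≅ Z,  H_1 ≅ Z^4.

Order the vertices as 0 < 1 < 2 < 3 < 4 < 5 < 6 < 7 < 8. Listing each simplex with vertices in this order, K has dimension 1 with simplices:

  0-simplices (9): [0], [1], [2], [3], [4], [5], [6], [7], [8]
  1-simplices (12): [0,1], [0,2], [1,2], [1,3], [1,4], [1,5], [1,6], [1,7], [1,8], [3,7], [4,6], [5,8]

giving chain groups C_0 ≅ Z^9, C_1 ≅ Z^12.

Boundary ∂_1: C_1 → C_0 sends each edge [p,q] (with p < q) to q − p.
The resulting 9×12 matrix has rank 8, and its Smith normal form has invariant factors (1,1,1,1,1,1,1,1).

From H_k ≅ ker(∂_k) / im(∂_{k+1}) we obtain:

  H_0: rank C_0 − rank ∂_1 = 9 − 8 = 1, and the invariant factors of ∂_1 are all 1, so H_0 = Z.
  H_1: rank ker ∂_1 − rank ∂_2 = (12 − 8) − 0 = 4, and there is no ∂_2, so H_1 = Z^4.

(K is a triangulation of a wedge of 4 circles.)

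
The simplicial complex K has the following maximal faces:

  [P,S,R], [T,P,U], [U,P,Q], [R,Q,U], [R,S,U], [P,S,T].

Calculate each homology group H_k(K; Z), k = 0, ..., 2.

H_0 = Z,  H_1 = Z,  H_2 = 0.

We work with the vertex ordering P < Q < R < S < T < U. The simplices of K, each written with vertices in increasing order, are:

  0-simplices (6): P, Q, R, S, T, U
  1-simplices (12): PQ, PR, PS, PT, PU, QR, QU, RS, RU, ST, SU, TU
  2-simplices (6): PQU, PRS, PST, PTU, QRU, RSU

Hence C_0 ≅ Z^6, C_1 ≅ Z^12, C_2 ≅ Z^6.

Boundary ∂_1: C_1 → C_0 sends each edge [p,q] (with p < q) to q − p. For instance
  ∂SU = U − S.
This gives a 6×12 integer matrix of rank 5; reducing to Smith normal form yields diagonal entries (1,1,1,1,1).

∂_2: C_2 → C_1 sends each 2-simplex [p,q,r] to [q,r] − [p,r] + [p,q]. For instance
  ∂PST = ST − PT + PS,
  ∂PRS = RS − PS + PR.
The 12×6 boundary matrix has rank 6 and Smith normal form diag(1,1,1,1,1,1).

Now H_k = ker ∂_k / im ∂_{k+1}, so:

  H_0: rank C_0 − rank ∂_1 = 6 − 5 = 1, and the invariant factors of ∂_1 are all 1, so H_0 = Z.
  H_1: rank ker ∂_1 − rank ∂_2 = (12 − 5) − 6 = 1, and the invariant factors of ∂_2 are all 1, so H_1 = Z.
  H_2: rank ker ∂_2 − rank ∂_3 = (6 − 6) − 0 = 0, and there is no ∂_3, so H_2 = 0.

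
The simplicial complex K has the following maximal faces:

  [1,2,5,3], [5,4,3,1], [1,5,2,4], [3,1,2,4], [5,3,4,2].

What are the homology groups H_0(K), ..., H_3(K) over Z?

Take the total order 1 < 2 < 3 < 4 < 5 on the vertex set. Then K (dimension 3) consists of the simplices:

  0-simplices (5): [1], [2], [3], [4], [5]
  1-simplices (10): [1,2], [1,3], [1,4], [1,5], [2,3], [2,4], [2,5], [3,4], [3,5], [4,5]
  2-simplices (10): [1,2,3], [1,2,4], [1,2,5], [1,3,4], [1,3,5], [1,4,5], [2,3,4], [2,3,5], [2,4,5], [3,4,5]
  3-simplices (5): [1,2,3,4], [1,2,3,5], [1,2,4,5], [1,3,4,5], [2,3,4,5]

so the chain groups are C_0 ≅ Z^5, C_1 ≅ Z^10, C_2 ≅ Z^10, C_3 ≅ Z^5.

Boundary ∂_1: C_1 → C_0 sends each edge [p,q] (with p < q) to q − p. For instance
  ∂[2,3] = [3] − [2].
The 5×10 boundary matrix has rank 4 and Smith normal form diag(1,1,1,1).

The boundary map ∂_2: C_2 → C_1 maps a triangle to the signed sum of its edges. For instance
  ∂[1,4,5] = [4,5] − [1,5] + [1,4],
  ∂[1,3,5] = [3,5] − [1,5] + [1,3].
This gives a 10×10 integer matrix of rank 6; reducing to Smith normal form yields diagonal entries (1,1,1,1,1,1).

Boundary ∂_3: C_3 → C_2 sends each 3-simplex σ to the alternating sum Σ_i (−1)^i (σ with its i-th vertex removed). For instance
  ∂[1,2,4,5] = [2,4,5] − [1,4,5] + [1,2,5] − [1,2,4],
  ∂[1,2,3,5] = [2,3,5] − [1,3,5] + [1,2,5] − [1,2,3].
This gives a 10×5 integer matrix of rank 4; reducing to Smith normal form yields diagonal entries (1,1,1,1).

Reading off H_k = ker ∂_k / im ∂_{k+1}:

  H_0: rank C_0 − rank ∂_1 = 5 − 4 = 1, and the invariant factors of ∂_1 are all 1, so H_0 = Z.
  H_1: rank ker ∂_1 − rank ∂_2 = (10 − 4) − 6 = 0, and the invariant factors of ∂_2 are all 1, so H_1 = 0.
  H_2: rank ker ∂_2 − rank ∂_3 = (10 − 6) − 4 = 0, and the invariant factors of ∂_3 are all 1, so H_2 = 0.
  H_3: rank ker ∂_3 − rank ∂_4 = (5 − 4) − 0 = 1, and there is no ∂_4, so H_3 = Z.

(K is a triangulation of the 3-sphere S^3.)

H_0 ≅ Z,  H_1 = 0,  H_2 = 0,  H_3 ≅ Z.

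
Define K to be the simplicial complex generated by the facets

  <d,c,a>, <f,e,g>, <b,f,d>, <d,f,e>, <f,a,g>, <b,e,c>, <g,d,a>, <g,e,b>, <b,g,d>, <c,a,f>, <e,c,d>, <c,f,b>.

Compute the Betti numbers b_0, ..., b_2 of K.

Fix the vertex order a < b < c < d < e < f < g and write every simplex with vertices in increasing order. Then dim K = 2 and the simplices of K are:

  0-simplices (7): a, b, c, d, e, f, g
  1-simplices (18): ac, ad, af, ag, bc, bd, be, bf, bg, cd, ce, cf, de, df, dg, ef, eg, fg
  2-simplices (12): acd, acf, adg, afg, bce, bcf, bdf, bdg, beg, cde, def, efg

giving chain groups C_0 ≅ Z^7, C_1 ≅ Z^18, C_2 ≅ Z^12.

Boundary ∂_1: C_1 → C_0 maps an edge to its endpoints' difference, ∂[p,q] = q − p.
The resulting 7×18 matrix has rank 6, and its Smith normal form has invariant factors (1,1,1,1,1,1).

Boundary ∂_2: C_2 → C_1 sends each 2-simplex [p,q,r] to [q,r] − [p,r] + [p,q]. For instance
  ∂bcf = cf − bf + bc,
  ∂efg = fg − eg + ef.
The resulting 18×12 matrix has rank 12, and its Smith normal form has invariant factors (1,1,1,1,1,1,1,1,1,1,1,2).

Now H_k = ker ∂_k / im ∂_{k+1}, so:

  H_0: rank C_0 − rank ∂_1 = 7 − 6 = 1, and the invariant factors of ∂_1 are all 1, so H_0 ≅ Z.
  H_1: rank ker ∂_1 − rank ∂_2 = (18 − 6) − 12 = 0, and ∂_2 has invariant factor 2 > 1, so H_1 ≅ Z_2.
  H_2: rank ker ∂_2 − rank ∂_3 = (12 − 12) − 0 = 0, and there is no ∂_3, so H_2 ≅ 0.

As a check, the Euler characteristic is 7 − 18 + 12 = 1, which agrees with 1 − 0 + 0 = 1.
(K is a triangulation of the real projective plane RP^2.)

Hence the Betti numbers are b_0 = 1, b_1 = 0, b_2 = 0.

b_0 = 1, b_1 = 0, b_2 = 0.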